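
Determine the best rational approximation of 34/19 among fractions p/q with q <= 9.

9/5

Expand x = 34/19 as a continued fraction with the Euclidean algorithm:
  34 = 1*19 + 15, so a_0 = 1.
  19 = 1*15 + 4, so a_1 = 1.
  15 = 3*4 + 3, so a_2 = 3.
  4 = 1*3 + 1, so a_3 = 1.
  3 = 3*1 + 0, so a_4 = 3.
so x = [1; 1, 3, 1, 3].
Convergents (p_i = a_i*p_{i-1} + p_{i-2}, q_i = a_i*q_{i-1} + q_{i-2} with p_{-2}=0, p_{-1}=1, q_{-2}=1, q_{-1}=0), until the denominator exceeds 9:
  i=0: a_0=1, p_0 = 1*1 + 0 = 1, q_0 = 1*0 + 1 = 1.
  i=1: a_1=1, p_1 = 1*1 + 1 = 2, q_1 = 1*1 + 0 = 1.
  i=2: a_2=3, p_2 = 3*2 + 1 = 7, q_2 = 3*1 + 1 = 4.
  i=3: a_3=1, p_3 = 1*7 + 2 = 9, q_3 = 1*4 + 1 = 5.
  i=4: a_4=3, p_4 = 3*9 + 7 = 34, q_4 = 3*5 + 4 = 19.
q_4 = 19 > 9, so the last convergent with denominator <= 9 is p_3/q_3 = 9/5.
The closest fraction with denominator <= 9 is either p_3/q_3 or the intermediate fraction (k*p_3 + p_2)/(k*q_3 + q_2) with the largest k >= 1 whose denominator stays <= 9; these approach x as k grows, and every other convergent or intermediate fraction in range is farther away.
Largest k: floor((9 - q_2)/q_3) = floor((9 - 4)/5) = 1.
That gives (1*9 + 7)/(1*5 + 4) = 16/9.
Compare the errors: |x - 9/5| = |34*5 - 9*19|/(19*5) = 1/95, and |x - 16/9| = |34*9 - 16*19|/(19*9) = 2/171.
Cross-multiplying, 1*171 = 171 < 190 = 2*95, so 1/95 is smaller: the convergent 9/5 is closer to x than 16/9.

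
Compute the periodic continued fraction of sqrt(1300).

[36; (18, 72)]

Write x_i = (sqrt(1300) + m_i)/d_i with (m_0, d_0) = (0, 1). a_0 = floor(sqrt(1300)) = 36, since 36^2 = 1296 <= 1300 < 1369 = 37^2.
Iterate m_{i+1} = d_i*a_i - m_i, d_{i+1} = (1300 - m_{i+1}^2)/d_i, a_{i+1} = floor((a_0 + m_{i+1})/d_{i+1}):
  m_1 = 1*36 - 0 = 36, d_1 = (1300 - 36^2)/1 = 4/1 = 4, a_1 = floor((36 + 36)/4) = 18.
  m_2 = 4*18 - 36 = 36, d_2 = (1300 - 36^2)/4 = 4/4 = 1, a_2 = floor((36 + 36)/1) = 72.
  m_3 = 1*72 - 36 = 36, d_3 = (1300 - 36^2)/1 = 4/1 = 4: (m_3, d_3) = (m_1, d_1) = (36, 4), so from here the quotients repeat a_1, a_2; the period length is 2.
Hence the expansion of sqrt(1300) is a_0 = 36 followed by the repeating block 18, 72 (period 2).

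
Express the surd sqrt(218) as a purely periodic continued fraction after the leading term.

[14; (1, 3, 3, 1, 28)]

Write x_i = (sqrt(218) + m_i)/d_i with (m_0, d_0) = (0, 1). a_0 = floor(sqrt(218)) = 14, since 14^2 = 196 <= 218 < 225 = 15^2.
Iterate m_{i+1} = d_i*a_i - m_i, d_{i+1} = (218 - m_{i+1}^2)/d_i, a_{i+1} = floor((a_0 + m_{i+1})/d_{i+1}):
  m_1 = 1*14 - 0 = 14, d_1 = (218 - 14^2)/1 = 22/1 = 22, a_1 = floor((14 + 14)/22) = 1.
  m_2 = 22*1 - 14 = 8, d_2 = (218 - 8^2)/22 = 154/22 = 7, a_2 = floor((14 + 8)/7) = 3.
  m_3 = 7*3 - 8 = 13, d_3 = (218 - 13^2)/7 = 49/7 = 7, a_3 = floor((14 + 13)/7) = 3.
  m_4 = 7*3 - 13 = 8, d_4 = (218 - 8^2)/7 = 154/7 = 22, a_4 = floor((14 + 8)/22) = 1.
  m_5 = 22*1 - 8 = 14, d_5 = (218 - 14^2)/22 = 22/22 = 1, a_5 = floor((14 + 14)/1) = 28.
  m_6 = 1*28 - 14 = 14, d_6 = (218 - 14^2)/1 = 22/1 = 22: (m_6, d_6) = (m_1, d_1) = (14, 22), so from here the quotients repeat a_1, ..., a_5; the period length is 5.
Hence the expansion of sqrt(218) is a_0 = 14 followed by the repeating block 1, 3, 3, 1, 28 (period 5).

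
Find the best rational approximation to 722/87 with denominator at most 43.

Expand x = 722/87 as a continued fraction with the Euclidean algorithm:
  722 = 8*87 + 26, so a_0 = 8.
  87 = 3*26 + 9, so a_1 = 3.
  26 = 2*9 + 8, so a_2 = 2.
  9 = 1*8 + 1, so a_3 = 1.
  8 = 8*1 + 0, so a_4 = 8.
so x = [8; 3, 2, 1, 8].
Convergents (p_i = a_i*p_{i-1} + p_{i-2}, q_i = a_i*q_{i-1} + q_{i-2} with p_{-2}=0, p_{-1}=1, q_{-2}=1, q_{-1}=0), until the denominator exceeds 43:
  i=0: a_0=8, p_0 = 8*1 + 0 = 8, q_0 = 8*0 + 1 = 1.
  i=1: a_1=3, p_1 = 3*8 + 1 = 25, q_1 = 3*1 + 0 = 3.
  i=2: a_2=2, p_2 = 2*25 + 8 = 58, q_2 = 2*3 + 1 = 7.
  i=3: a_3=1, p_3 = 1*58 + 25 = 83, q_3 = 1*7 + 3 = 10.
  i=4: a_4=8, p_4 = 8*83 + 58 = 722, q_4 = 8*10 + 7 = 87.
q_4 = 87 > 43, so the last convergent with denominator <= 43 is p_3/q_3 = 83/10.
The closest fraction with denominator <= 43 is either p_3/q_3 or the intermediate fraction (k*p_3 + p_2)/(k*q_3 + q_2) with the largest k >= 1 whose denominator stays <= 43; these approach x as k grows, and every other convergent or intermediate fraction in range is farther away.
Largest k: floor((43 - q_2)/q_3) = floor((43 - 7)/10) = 3.
That gives (3*83 + 58)/(3*10 + 7) = 307/37.
Compare the errors: |x - 83/10| = |722*10 - 83*87|/(87*10) = 1/870, and |x - 307/37| = |722*37 - 307*87|/(87*37) = 5/3219.
Cross-multiplying, 1*3219 = 3219 < 4350 = 5*870, so 1/870 is smaller: the convergent 83/10 is closer to x than 307/37.

83/10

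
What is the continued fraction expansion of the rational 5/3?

Run the Euclidean algorithm on 5 and 3; the successive quotients are the partial quotients a_0, a_1, ... (each step inverts the fractional part left over by the previous one):
  5 = 1*3 + 2, so a_0 = 1.
  3 = 1*2 + 1, so a_1 = 1.
  2 = 2*1 + 0, so a_2 = 2.
The remainder reaches 0 after 3 divisions, so the expansion has 3 partial quotients, read off in order.

[1; 1, 2]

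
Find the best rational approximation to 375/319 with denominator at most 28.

Expand x = 375/319 as a continued fraction with the Euclidean algorithm:
  375 = 1*319 + 56, so a_0 = 1.
  319 = 5*56 + 39, so a_1 = 5.
  56 = 1*39 + 17, so a_2 = 1.
  39 = 2*17 + 5, so a_3 = 2.
  17 = 3*5 + 2, so a_4 = 3.
  5 = 2*2 + 1, so a_5 = 2.
  2 = 2*1 + 0, so a_6 = 2.
so x = [1; 5, 1, 2, 3, 2, 2].
Convergents (p_i = a_i*p_{i-1} + p_{i-2}, q_i = a_i*q_{i-1} + q_{i-2} with p_{-2}=0, p_{-1}=1, q_{-2}=1, q_{-1}=0), until the denominator exceeds 28:
  i=0: a_0=1, p_0 = 1*1 + 0 = 1, q_0 = 1*0 + 1 = 1.
  i=1: a_1=5, p_1 = 5*1 + 1 = 6, q_1 = 5*1 + 0 = 5.
  i=2: a_2=1, p_2 = 1*6 + 1 = 7, q_2 = 1*5 + 1 = 6.
  i=3: a_3=2, p_3 = 2*7 + 6 = 20, q_3 = 2*6 + 5 = 17.
  i=4: a_4=3, p_4 = 3*20 + 7 = 67, q_4 = 3*17 + 6 = 57.
q_4 = 57 > 28, so the last convergent with denominator <= 28 is p_3/q_3 = 20/17.
The closest fraction with denominator <= 28 is either p_3/q_3 or the intermediate fraction (k*p_3 + p_2)/(k*q_3 + q_2) with the largest k >= 1 whose denominator stays <= 28; these approach x as k grows, and every other convergent or intermediate fraction in range is farther away.
Largest k: floor((28 - q_2)/q_3) = floor((28 - 6)/17) = 1.
That gives (1*20 + 7)/(1*17 + 6) = 27/23.
Compare the errors: |x - 20/17| = |375*17 - 20*319|/(319*17) = 5/5423, and |x - 27/23| = |375*23 - 27*319|/(319*23) = 12/7337.
Cross-multiplying, 5*7337 = 36685 < 65076 = 12*5423, so 5/5423 is smaller: the convergent 20/17 is closer to x than 27/23.

20/17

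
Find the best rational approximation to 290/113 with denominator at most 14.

Expand x = 290/113 as a continued fraction with the Euclidean algorithm:
  290 = 2*113 + 64, so a_0 = 2.
  113 = 1*64 + 49, so a_1 = 1.
  64 = 1*49 + 15, so a_2 = 1.
  49 = 3*15 + 4, so a_3 = 3.
  15 = 3*4 + 3, so a_4 = 3.
  4 = 1*3 + 1, so a_5 = 1.
  3 = 3*1 + 0, so a_6 = 3.
so x = [2; 1, 1, 3, 3, 1, 3].
Convergents (p_i = a_i*p_{i-1} + p_{i-2}, q_i = a_i*q_{i-1} + q_{i-2} with p_{-2}=0, p_{-1}=1, q_{-2}=1, q_{-1}=0), until the denominator exceeds 14:
  i=0: a_0=2, p_0 = 2*1 + 0 = 2, q_0 = 2*0 + 1 = 1.
  i=1: a_1=1, p_1 = 1*2 + 1 = 3, q_1 = 1*1 + 0 = 1.
  i=2: a_2=1, p_2 = 1*3 + 2 = 5, q_2 = 1*1 + 1 = 2.
  i=3: a_3=3, p_3 = 3*5 + 3 = 18, q_3 = 3*2 + 1 = 7.
  i=4: a_4=3, p_4 = 3*18 + 5 = 59, q_4 = 3*7 + 2 = 23.
q_4 = 23 > 14, so the last convergent with denominator <= 14 is p_3/q_3 = 18/7.
The closest fraction with denominator <= 14 is either p_3/q_3 or the intermediate fraction (k*p_3 + p_2)/(k*q_3 + q_2) with the largest k >= 1 whose denominator stays <= 14; these approach x as k grows, and every other convergent or intermediate fraction in range is farther away.
Largest k: floor((14 - q_2)/q_3) = floor((14 - 2)/7) = 1.
That gives (1*18 + 5)/(1*7 + 2) = 23/9.
Compare the errors: |x - 18/7| = |290*7 - 18*113|/(113*7) = 4/791, and |x - 23/9| = |290*9 - 23*113|/(113*9) = 11/1017.
Cross-multiplying, 4*1017 = 4068 < 8701 = 11*791, so 4/791 is smaller: the convergent 18/7 is closer to x than 23/9.

18/7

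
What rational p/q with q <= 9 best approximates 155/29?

16/3

Expand x = 155/29 as a continued fraction with the Euclidean algorithm:
  155 = 5*29 + 10, so a_0 = 5.
  29 = 2*10 + 9, so a_1 = 2.
  10 = 1*9 + 1, so a_2 = 1.
  9 = 9*1 + 0, so a_3 = 9.
so x = [5; 2, 1, 9].
Convergents (p_i = a_i*p_{i-1} + p_{i-2}, q_i = a_i*q_{i-1} + q_{i-2} with p_{-2}=0, p_{-1}=1, q_{-2}=1, q_{-1}=0), until the denominator exceeds 9:
  i=0: a_0=5, p_0 = 5*1 + 0 = 5, q_0 = 5*0 + 1 = 1.
  i=1: a_1=2, p_1 = 2*5 + 1 = 11, q_1 = 2*1 + 0 = 2.
  i=2: a_2=1, p_2 = 1*11 + 5 = 16, q_2 = 1*2 + 1 = 3.
  i=3: a_3=9, p_3 = 9*16 + 11 = 155, q_3 = 9*3 + 2 = 29.
q_3 = 29 > 9, so the last convergent with denominator <= 9 is p_2/q_2 = 16/3.
The closest fraction with denominator <= 9 is either p_2/q_2 or the intermediate fraction (k*p_2 + p_1)/(k*q_2 + q_1) with the largest k >= 1 whose denominator stays <= 9; these approach x as k grows, and every other convergent or intermediate fraction in range is farther away.
Largest k: floor((9 - q_1)/q_2) = floor((9 - 2)/3) = 2.
That gives (2*16 + 11)/(2*3 + 2) = 43/8.
Compare the errors: |x - 16/3| = |155*3 - 16*29|/(29*3) = 1/87, and |x - 43/8| = |155*8 - 43*29|/(29*8) = 7/232.
Cross-multiplying, 1*232 = 232 < 609 = 7*87, so 1/87 is smaller: the convergent 16/3 is closer to x than 43/8.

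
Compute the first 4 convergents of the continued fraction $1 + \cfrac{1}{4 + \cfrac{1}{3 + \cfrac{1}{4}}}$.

1/1, 5/4, 16/13, 69/56

Using the convergent recurrence p_i = a_i*p_{i-1} + p_{i-2}, q_i = a_i*q_{i-1} + q_{i-2} with p_{-2}=0, p_{-1}=1, q_{-2}=1, q_{-1}=0:
  i=0: a_0=1, p_0 = 1*1 + 0 = 1, q_0 = 1*0 + 1 = 1.
  i=1: a_1=4, p_1 = 4*1 + 1 = 5, q_1 = 4*1 + 0 = 4.
  i=2: a_2=3, p_2 = 3*5 + 1 = 16, q_2 = 3*4 + 1 = 13.
  i=3: a_3=4, p_3 = 4*16 + 5 = 69, q_3 = 4*13 + 4 = 56.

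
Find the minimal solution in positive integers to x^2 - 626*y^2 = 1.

First expand sqrt(626) as a continued fraction. With x_i = (sqrt(626) + m_i)/d_i and (m_0, d_0) = (0, 1): a_0 = floor(sqrt(626)) = 25, since 25^2 = 625 <= 626 < 676 = 26^2.
Iterate m_{i+1} = d_i*a_i - m_i, d_{i+1} = (626 - m_{i+1}^2)/d_i, a_{i+1} = floor((a_0 + m_{i+1})/d_{i+1}):
  m_1 = 1*25 - 0 = 25, d_1 = (626 - 25^2)/1 = 1/1 = 1, a_1 = floor((25 + 25)/1) = 50.
  m_2 = 1*50 - 25 = 25, d_2 = (626 - 25^2)/1 = 1/1 = 1: (m_2, d_2) = (m_1, d_1) = (25, 1), so from here the quotient a_1 repeats; the period length is 1.
So sqrt(626) = [25; (50)] with period length k = 1.
k is odd, so (p_{k-1}, q_{k-1}) only solves x^2 - 626y^2 = -1 and the fundamental solution of x^2 - 626y^2 = 1 is (p_{2k-1}, q_{2k-1}) = (p_1, q_1); compute convergents through index 1, running through the period twice.
Convergents (p_i = a_i*p_{i-1} + p_{i-2}, q_i = a_i*q_{i-1} + q_{i-2} with p_{-2}=0, p_{-1}=1, q_{-2}=1, q_{-1}=0):
  i=0: a_0=25, p_0 = 25*1 + 0 = 25, q_0 = 25*0 + 1 = 1.
  i=1: a_1=50, p_1 = 50*25 + 1 = 1251, q_1 = 50*1 + 0 = 50.
Indeed p_0^2 - 626*q_0^2 = 625 - 626 = -1, not +1.
Check: 1251^2 - 626*50^2 = 1565001 - 1565000 = 1, so (x, y) = (1251, 50) solves the equation, and by the theorem it is the least positive solution.

(x, y) = (1251, 50)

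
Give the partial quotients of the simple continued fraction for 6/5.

Run the Euclidean algorithm on 6 and 5; the successive quotients are the partial quotients a_0, a_1, ... (each step inverts the fractional part left over by the previous one):
  6 = 1*5 + 1, so a_0 = 1.
  5 = 5*1 + 0, so a_1 = 5.
The remainder reaches 0 after 2 divisions, so the expansion has 2 partial quotients, read off in order.

[1; 5]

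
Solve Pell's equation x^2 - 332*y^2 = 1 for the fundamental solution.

First expand sqrt(332) as a continued fraction. With x_i = (sqrt(332) + m_i)/d_i and (m_0, d_0) = (0, 1): a_0 = floor(sqrt(332)) = 18, since 18^2 = 324 <= 332 < 361 = 19^2.
Iterate m_{i+1} = d_i*a_i - m_i, d_{i+1} = (332 - m_{i+1}^2)/d_i, a_{i+1} = floor((a_0 + m_{i+1})/d_{i+1}):
  m_1 = 1*18 - 0 = 18, d_1 = (332 - 18^2)/1 = 8/1 = 8, a_1 = floor((18 + 18)/8) = 4.
  m_2 = 8*4 - 18 = 14, d_2 = (332 - 14^2)/8 = 136/8 = 17, a_2 = floor((18 + 14)/17) = 1.
  m_3 = 17*1 - 14 = 3, d_3 = (332 - 3^2)/17 = 323/17 = 19, a_3 = floor((18 + 3)/19) = 1.
  m_4 = 19*1 - 3 = 16, d_4 = (332 - 16^2)/19 = 76/19 = 4, a_4 = floor((18 + 16)/4) = 8.
  m_5 = 4*8 - 16 = 16, d_5 = (332 - 16^2)/4 = 76/4 = 19, a_5 = floor((18 + 16)/19) = 1.
  m_6 = 19*1 - 16 = 3, d_6 = (332 - 3^2)/19 = 323/19 = 17, a_6 = floor((18 + 3)/17) = 1.
  m_7 = 17*1 - 3 = 14, d_7 = (332 - 14^2)/17 = 136/17 = 8, a_7 = floor((18 + 14)/8) = 4.
  m_8 = 8*4 - 14 = 18, d_8 = (332 - 18^2)/8 = 8/8 = 1, a_8 = floor((18 + 18)/1) = 36.
  m_9 = 1*36 - 18 = 18, d_9 = (332 - 18^2)/1 = 8/1 = 8: (m_9, d_9) = (m_1, d_1) = (18, 8), so from here the quotients repeat a_1, ..., a_8; the period length is 8.
So sqrt(332) = [18; (4, 1, 1, 8, 1, 1, 4, 36)] with period length k = 8.
k is even, so the fundamental solution of x^2 - 332y^2 = 1 is (p_{k-1}, q_{k-1}) = (p_7, q_7); compute convergents through index 7.
Convergents (p_i = a_i*p_{i-1} + p_{i-2}, q_i = a_i*q_{i-1} + q_{i-2} with p_{-2}=0, p_{-1}=1, q_{-2}=1, q_{-1}=0):
  i=0: a_0=18, p_0 = 18*1 + 0 = 18, q_0 = 18*0 + 1 = 1.
  i=1: a_1=4, p_1 = 4*18 + 1 = 73, q_1 = 4*1 + 0 = 4.
  i=2: a_2=1, p_2 = 1*73 + 18 = 91, q_2 = 1*4 + 1 = 5.
  i=3: a_3=1, p_3 = 1*91 + 73 = 164, q_3 = 1*5 + 4 = 9.
  i=4: a_4=8, p_4 = 8*164 + 91 = 1403, q_4 = 8*9 + 5 = 77.
  i=5: a_5=1, p_5 = 1*1403 + 164 = 1567, q_5 = 1*77 + 9 = 86.
  i=6: a_6=1, p_6 = 1*1567 + 1403 = 2970, q_6 = 1*86 + 77 = 163.
  i=7: a_7=4, p_7 = 4*2970 + 1567 = 13447, q_7 = 4*163 + 86 = 738.
Check: 13447^2 - 332*738^2 = 180821809 - 180821808 = 1, so (x, y) = (13447, 738) solves the equation, and by the theorem it is the least positive solution.

(x, y) = (13447, 738)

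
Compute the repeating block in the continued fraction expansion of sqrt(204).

Write x_i = (sqrt(204) + m_i)/d_i with (m_0, d_0) = (0, 1). a_0 = floor(sqrt(204)) = 14, since 14^2 = 196 <= 204 < 225 = 15^2.
Iterate m_{i+1} = d_i*a_i - m_i, d_{i+1} = (204 - m_{i+1}^2)/d_i, a_{i+1} = floor((a_0 + m_{i+1})/d_{i+1}):
  m_1 = 1*14 - 0 = 14, d_1 = (204 - 14^2)/1 = 8/1 = 8, a_1 = floor((14 + 14)/8) = 3.
  m_2 = 8*3 - 14 = 10, d_2 = (204 - 10^2)/8 = 104/8 = 13, a_2 = floor((14 + 10)/13) = 1.
  m_3 = 13*1 - 10 = 3, d_3 = (204 - 3^2)/13 = 195/13 = 15, a_3 = floor((14 + 3)/15) = 1.
  m_4 = 15*1 - 3 = 12, d_4 = (204 - 12^2)/15 = 60/15 = 4, a_4 = floor((14 + 12)/4) = 6.
  m_5 = 4*6 - 12 = 12, d_5 = (204 - 12^2)/4 = 60/4 = 15, a_5 = floor((14 + 12)/15) = 1.
  m_6 = 15*1 - 12 = 3, d_6 = (204 - 3^2)/15 = 195/15 = 13, a_6 = floor((14 + 3)/13) = 1.
  m_7 = 13*1 - 3 = 10, d_7 = (204 - 10^2)/13 = 104/13 = 8, a_7 = floor((14 + 10)/8) = 3.
  m_8 = 8*3 - 10 = 14, d_8 = (204 - 14^2)/8 = 8/8 = 1, a_8 = floor((14 + 14)/1) = 28.
  m_9 = 1*28 - 14 = 14, d_9 = (204 - 14^2)/1 = 8/1 = 8: (m_9, d_9) = (m_1, d_1) = (14, 8), so from here the quotients repeat a_1, ..., a_8; the period length is 8.
Hence the expansion of sqrt(204) is a_0 = 14 followed by the repeating block 3, 1, 1, 6, 1, 1, 3, 28 (period 8).

[14; (3, 1, 1, 6, 1, 1, 3, 28)]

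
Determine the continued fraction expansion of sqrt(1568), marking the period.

[39; (1, 1, 2, 19, 2, 1, 1, 78)]

Write x_i = (sqrt(1568) + m_i)/d_i with (m_0, d_0) = (0, 1). a_0 = floor(sqrt(1568)) = 39, since 39^2 = 1521 <= 1568 < 1600 = 40^2.
Iterate m_{i+1} = d_i*a_i - m_i, d_{i+1} = (1568 - m_{i+1}^2)/d_i, a_{i+1} = floor((a_0 + m_{i+1})/d_{i+1}):
  m_1 = 1*39 - 0 = 39, d_1 = (1568 - 39^2)/1 = 47/1 = 47, a_1 = floor((39 + 39)/47) = 1.
  m_2 = 47*1 - 39 = 8, d_2 = (1568 - 8^2)/47 = 1504/47 = 32, a_2 = floor((39 + 8)/32) = 1.
  m_3 = 32*1 - 8 = 24, d_3 = (1568 - 24^2)/32 = 992/32 = 31, a_3 = floor((39 + 24)/31) = 2.
  m_4 = 31*2 - 24 = 38, d_4 = (1568 - 38^2)/31 = 124/31 = 4, a_4 = floor((39 + 38)/4) = 19.
  m_5 = 4*19 - 38 = 38, d_5 = (1568 - 38^2)/4 = 124/4 = 31, a_5 = floor((39 + 38)/31) = 2.
  m_6 = 31*2 - 38 = 24, d_6 = (1568 - 24^2)/31 = 992/31 = 32, a_6 = floor((39 + 24)/32) = 1.
  m_7 = 32*1 - 24 = 8, d_7 = (1568 - 8^2)/32 = 1504/32 = 47, a_7 = floor((39 + 8)/47) = 1.
  m_8 = 47*1 - 8 = 39, d_8 = (1568 - 39^2)/47 = 47/47 = 1, a_8 = floor((39 + 39)/1) = 78.
  m_9 = 1*78 - 39 = 39, d_9 = (1568 - 39^2)/1 = 47/1 = 47: (m_9, d_9) = (m_1, d_1) = (39, 47), so from here the quotients repeat a_1, ..., a_8; the period length is 8.
Hence the expansion of sqrt(1568) is a_0 = 39 followed by the repeating block 1, 1, 2, 19, 2, 1, 1, 78 (period 8).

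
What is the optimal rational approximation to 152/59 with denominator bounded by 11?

18/7

Expand x = 152/59 as a continued fraction with the Euclidean algorithm:
  152 = 2*59 + 34, so a_0 = 2.
  59 = 1*34 + 25, so a_1 = 1.
  34 = 1*25 + 9, so a_2 = 1.
  25 = 2*9 + 7, so a_3 = 2.
  9 = 1*7 + 2, so a_4 = 1.
  7 = 3*2 + 1, so a_5 = 3.
  2 = 2*1 + 0, so a_6 = 2.
so x = [2; 1, 1, 2, 1, 3, 2].
Convergents (p_i = a_i*p_{i-1} + p_{i-2}, q_i = a_i*q_{i-1} + q_{i-2} with p_{-2}=0, p_{-1}=1, q_{-2}=1, q_{-1}=0), until the denominator exceeds 11:
  i=0: a_0=2, p_0 = 2*1 + 0 = 2, q_0 = 2*0 + 1 = 1.
  i=1: a_1=1, p_1 = 1*2 + 1 = 3, q_1 = 1*1 + 0 = 1.
  i=2: a_2=1, p_2 = 1*3 + 2 = 5, q_2 = 1*1 + 1 = 2.
  i=3: a_3=2, p_3 = 2*5 + 3 = 13, q_3 = 2*2 + 1 = 5.
  i=4: a_4=1, p_4 = 1*13 + 5 = 18, q_4 = 1*5 + 2 = 7.
  i=5: a_5=3, p_5 = 3*18 + 13 = 67, q_5 = 3*7 + 5 = 26.
q_5 = 26 > 11, so the last convergent with denominator <= 11 is p_4/q_4 = 18/7.
The closest fraction with denominator <= 11 is either p_4/q_4 or the intermediate fraction (k*p_4 + p_3)/(k*q_4 + q_3) with the largest k >= 1 whose denominator stays <= 11; these approach x as k grows, and every other convergent or intermediate fraction in range is farther away.
Largest k: floor((11 - q_3)/q_4) = floor((11 - 5)/7) = 0.
Since k = 0, no intermediate fraction beyond p_4/q_4 has denominator <= 11, so the convergent 18/7 is the closest (its error is |152*7 - 18*59|/(59*7) = 2/413).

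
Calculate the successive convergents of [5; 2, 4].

Using the convergent recurrence p_i = a_i*p_{i-1} + p_{i-2}, q_i = a_i*q_{i-1} + q_{i-2} with p_{-2}=0, p_{-1}=1, q_{-2}=1, q_{-1}=0:
  i=0: a_0=5, p_0 = 5*1 + 0 = 5, q_0 = 5*0 + 1 = 1.
  i=1: a_1=2, p_1 = 2*5 + 1 = 11, q_1 = 2*1 + 0 = 2.
  i=2: a_2=4, p_2 = 4*11 + 5 = 49, q_2 = 4*2 + 1 = 9.

5/1, 11/2, 49/9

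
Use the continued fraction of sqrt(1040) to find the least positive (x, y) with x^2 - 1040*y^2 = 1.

(x, y) = (129, 4)

First expand sqrt(1040) as a continued fraction. With x_i = (sqrt(1040) + m_i)/d_i and (m_0, d_0) = (0, 1): a_0 = floor(sqrt(1040)) = 32, since 32^2 = 1024 <= 1040 < 1089 = 33^2.
Iterate m_{i+1} = d_i*a_i - m_i, d_{i+1} = (1040 - m_{i+1}^2)/d_i, a_{i+1} = floor((a_0 + m_{i+1})/d_{i+1}):
  m_1 = 1*32 - 0 = 32, d_1 = (1040 - 32^2)/1 = 16/1 = 16, a_1 = floor((32 + 32)/16) = 4.
  m_2 = 16*4 - 32 = 32, d_2 = (1040 - 32^2)/16 = 16/16 = 1, a_2 = floor((32 + 32)/1) = 64.
  m_3 = 1*64 - 32 = 32, d_3 = (1040 - 32^2)/1 = 16/1 = 16: (m_3, d_3) = (m_1, d_1) = (32, 16), so from here the quotients repeat a_1, a_2; the period length is 2.
So sqrt(1040) = [32; (4, 64)] with period length k = 2.
k is even, so the fundamental solution of x^2 - 1040y^2 = 1 is (p_{k-1}, q_{k-1}) = (p_1, q_1); compute convergents through index 1.
Convergents (p_i = a_i*p_{i-1} + p_{i-2}, q_i = a_i*q_{i-1} + q_{i-2} with p_{-2}=0, p_{-1}=1, q_{-2}=1, q_{-1}=0):
  i=0: a_0=32, p_0 = 32*1 + 0 = 32, q_0 = 32*0 + 1 = 1.
  i=1: a_1=4, p_1 = 4*32 + 1 = 129, q_1 = 4*1 + 0 = 4.
Check: 129^2 - 1040*4^2 = 16641 - 16640 = 1, so (x, y) = (129, 4) solves the equation, and by the theorem it is the least positive solution.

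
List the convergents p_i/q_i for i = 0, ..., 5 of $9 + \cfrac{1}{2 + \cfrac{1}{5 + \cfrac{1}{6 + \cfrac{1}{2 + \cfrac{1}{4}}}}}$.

Using the convergent recurrence p_i = a_i*p_{i-1} + p_{i-2}, q_i = a_i*q_{i-1} + q_{i-2} with p_{-2}=0, p_{-1}=1, q_{-2}=1, q_{-1}=0:
  i=0: a_0=9, p_0 = 9*1 + 0 = 9, q_0 = 9*0 + 1 = 1.
  i=1: a_1=2, p_1 = 2*9 + 1 = 19, q_1 = 2*1 + 0 = 2.
  i=2: a_2=5, p_2 = 5*19 + 9 = 104, q_2 = 5*2 + 1 = 11.
  i=3: a_3=6, p_3 = 6*104 + 19 = 643, q_3 = 6*11 + 2 = 68.
  i=4: a_4=2, p_4 = 2*643 + 104 = 1390, q_4 = 2*68 + 11 = 147.
  i=5: a_5=4, p_5 = 4*1390 + 643 = 6203, q_5 = 4*147 + 68 = 656.

9/1, 19/2, 104/11, 643/68, 1390/147, 6203/656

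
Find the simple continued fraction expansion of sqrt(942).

[30; (1, 2, 4, 20, 4, 2, 1, 60)]

Write x_i = (sqrt(942) + m_i)/d_i with (m_0, d_0) = (0, 1). a_0 = floor(sqrt(942)) = 30, since 30^2 = 900 <= 942 < 961 = 31^2.
Iterate m_{i+1} = d_i*a_i - m_i, d_{i+1} = (942 - m_{i+1}^2)/d_i, a_{i+1} = floor((a_0 + m_{i+1})/d_{i+1}):
  m_1 = 1*30 - 0 = 30, d_1 = (942 - 30^2)/1 = 42/1 = 42, a_1 = floor((30 + 30)/42) = 1.
  m_2 = 42*1 - 30 = 12, d_2 = (942 - 12^2)/42 = 798/42 = 19, a_2 = floor((30 + 12)/19) = 2.
  m_3 = 19*2 - 12 = 26, d_3 = (942 - 26^2)/19 = 266/19 = 14, a_3 = floor((30 + 26)/14) = 4.
  m_4 = 14*4 - 26 = 30, d_4 = (942 - 30^2)/14 = 42/14 = 3, a_4 = floor((30 + 30)/3) = 20.
  m_5 = 3*20 - 30 = 30, d_5 = (942 - 30^2)/3 = 42/3 = 14, a_5 = floor((30 + 30)/14) = 4.
  m_6 = 14*4 - 30 = 26, d_6 = (942 - 26^2)/14 = 266/14 = 19, a_6 = floor((30 + 26)/19) = 2.
  m_7 = 19*2 - 26 = 12, d_7 = (942 - 12^2)/19 = 798/19 = 42, a_7 = floor((30 + 12)/42) = 1.
  m_8 = 42*1 - 12 = 30, d_8 = (942 - 30^2)/42 = 42/42 = 1, a_8 = floor((30 + 30)/1) = 60.
  m_9 = 1*60 - 30 = 30, d_9 = (942 - 30^2)/1 = 42/1 = 42: (m_9, d_9) = (m_1, d_1) = (30, 42), so from here the quotients repeat a_1, ..., a_8; the period length is 8.
Hence the expansion of sqrt(942) is a_0 = 30 followed by the repeating block 1, 2, 4, 20, 4, 2, 1, 60 (period 8).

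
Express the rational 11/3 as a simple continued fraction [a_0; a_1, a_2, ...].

[3; 1, 2]

Run the Euclidean algorithm on 11 and 3; the successive quotients are the partial quotients a_0, a_1, ... (each step inverts the fractional part left over by the previous one):
  11 = 3*3 + 2, so a_0 = 3.
  3 = 1*2 + 1, so a_1 = 1.
  2 = 2*1 + 0, so a_2 = 2.
The remainder reaches 0 after 3 divisions, so the expansion has 3 partial quotients, read off in order.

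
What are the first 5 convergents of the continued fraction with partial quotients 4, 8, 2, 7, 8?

Using the convergent recurrence p_i = a_i*p_{i-1} + p_{i-2}, q_i = a_i*q_{i-1} + q_{i-2} with p_{-2}=0, p_{-1}=1, q_{-2}=1, q_{-1}=0:
  i=0: a_0=4, p_0 = 4*1 + 0 = 4, q_0 = 4*0 + 1 = 1.
  i=1: a_1=8, p_1 = 8*4 + 1 = 33, q_1 = 8*1 + 0 = 8.
  i=2: a_2=2, p_2 = 2*33 + 4 = 70, q_2 = 2*8 + 1 = 17.
  i=3: a_3=7, p_3 = 7*70 + 33 = 523, q_3 = 7*17 + 8 = 127.
  i=4: a_4=8, p_4 = 8*523 + 70 = 4254, q_4 = 8*127 + 17 = 1033.

4/1, 33/8, 70/17, 523/127, 4254/1033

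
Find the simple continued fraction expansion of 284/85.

Run the Euclidean algorithm on 284 and 85; the successive quotients are the partial quotients a_0, a_1, ... (each step inverts the fractional part left over by the previous one):
  284 = 3*85 + 29, so a_0 = 3.
  85 = 2*29 + 27, so a_1 = 2.
  29 = 1*27 + 2, so a_2 = 1.
  27 = 13*2 + 1, so a_3 = 13.
  2 = 2*1 + 0, so a_4 = 2.
The remainder reaches 0 after 5 divisions, so the expansion has 5 partial quotients, read off in order.

[3; 2, 1, 13, 2]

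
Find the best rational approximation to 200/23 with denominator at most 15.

113/13

Expand x = 200/23 as a continued fraction with the Euclidean algorithm:
  200 = 8*23 + 16, so a_0 = 8.
  23 = 1*16 + 7, so a_1 = 1.
  16 = 2*7 + 2, so a_2 = 2.
  7 = 3*2 + 1, so a_3 = 3.
  2 = 2*1 + 0, so a_4 = 2.
so x = [8; 1, 2, 3, 2].
Convergents (p_i = a_i*p_{i-1} + p_{i-2}, q_i = a_i*q_{i-1} + q_{i-2} with p_{-2}=0, p_{-1}=1, q_{-2}=1, q_{-1}=0), until the denominator exceeds 15:
  i=0: a_0=8, p_0 = 8*1 + 0 = 8, q_0 = 8*0 + 1 = 1.
  i=1: a_1=1, p_1 = 1*8 + 1 = 9, q_1 = 1*1 + 0 = 1.
  i=2: a_2=2, p_2 = 2*9 + 8 = 26, q_2 = 2*1 + 1 = 3.
  i=3: a_3=3, p_3 = 3*26 + 9 = 87, q_3 = 3*3 + 1 = 10.
  i=4: a_4=2, p_4 = 2*87 + 26 = 200, q_4 = 2*10 + 3 = 23.
q_4 = 23 > 15, so the last convergent with denominator <= 15 is p_3/q_3 = 87/10.
The closest fraction with denominator <= 15 is either p_3/q_3 or the intermediate fraction (k*p_3 + p_2)/(k*q_3 + q_2) with the largest k >= 1 whose denominator stays <= 15; these approach x as k grows, and every other convergent or intermediate fraction in range is farther away.
Largest k: floor((15 - q_2)/q_3) = floor((15 - 3)/10) = 1.
That gives (1*87 + 26)/(1*10 + 3) = 113/13.
Compare the errors: |x - 87/10| = |200*10 - 87*23|/(23*10) = 1/230, and |x - 113/13| = |200*13 - 113*23|/(23*13) = 1/299.
Cross-multiplying, 1*230 = 230 < 299 = 1*299, so 1/299 is smaller: the intermediate fraction 113/13 is closer to x than 87/10.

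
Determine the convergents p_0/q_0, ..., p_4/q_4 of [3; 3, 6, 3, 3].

Using the convergent recurrence p_i = a_i*p_{i-1} + p_{i-2}, q_i = a_i*q_{i-1} + q_{i-2} with p_{-2}=0, p_{-1}=1, q_{-2}=1, q_{-1}=0:
  i=0: a_0=3, p_0 = 3*1 + 0 = 3, q_0 = 3*0 + 1 = 1.
  i=1: a_1=3, p_1 = 3*3 + 1 = 10, q_1 = 3*1 + 0 = 3.
  i=2: a_2=6, p_2 = 6*10 + 3 = 63, q_2 = 6*3 + 1 = 19.
  i=3: a_3=3, p_3 = 3*63 + 10 = 199, q_3 = 3*19 + 3 = 60.
  i=4: a_4=3, p_4 = 3*199 + 63 = 660, q_4 = 3*60 + 19 = 199.

3/1, 10/3, 63/19, 199/60, 660/199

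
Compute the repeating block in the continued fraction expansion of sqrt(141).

[11; (1, 6, 1, 22)]

Write x_i = (sqrt(141) + m_i)/d_i with (m_0, d_0) = (0, 1). a_0 = floor(sqrt(141)) = 11, since 11^2 = 121 <= 141 < 144 = 12^2.
Iterate m_{i+1} = d_i*a_i - m_i, d_{i+1} = (141 - m_{i+1}^2)/d_i, a_{i+1} = floor((a_0 + m_{i+1})/d_{i+1}):
  m_1 = 1*11 - 0 = 11, d_1 = (141 - 11^2)/1 = 20/1 = 20, a_1 = floor((11 + 11)/20) = 1.
  m_2 = 20*1 - 11 = 9, d_2 = (141 - 9^2)/20 = 60/20 = 3, a_2 = floor((11 + 9)/3) = 6.
  m_3 = 3*6 - 9 = 9, d_3 = (141 - 9^2)/3 = 60/3 = 20, a_3 = floor((11 + 9)/20) = 1.
  m_4 = 20*1 - 9 = 11, d_4 = (141 - 11^2)/20 = 20/20 = 1, a_4 = floor((11 + 11)/1) = 22.
  m_5 = 1*22 - 11 = 11, d_5 = (141 - 11^2)/1 = 20/1 = 20: (m_5, d_5) = (m_1, d_1) = (11, 20), so from here the quotients repeat a_1, ..., a_4; the period length is 4.
Hence the expansion of sqrt(141) is a_0 = 11 followed by the repeating block 1, 6, 1, 22 (period 4).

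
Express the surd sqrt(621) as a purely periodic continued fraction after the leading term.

[24; (1, 11, 2, 11, 1, 48)]

Write x_i = (sqrt(621) + m_i)/d_i with (m_0, d_0) = (0, 1). a_0 = floor(sqrt(621)) = 24, since 24^2 = 576 <= 621 < 625 = 25^2.
Iterate m_{i+1} = d_i*a_i - m_i, d_{i+1} = (621 - m_{i+1}^2)/d_i, a_{i+1} = floor((a_0 + m_{i+1})/d_{i+1}):
  m_1 = 1*24 - 0 = 24, d_1 = (621 - 24^2)/1 = 45/1 = 45, a_1 = floor((24 + 24)/45) = 1.
  m_2 = 45*1 - 24 = 21, d_2 = (621 - 21^2)/45 = 180/45 = 4, a_2 = floor((24 + 21)/4) = 11.
  m_3 = 4*11 - 21 = 23, d_3 = (621 - 23^2)/4 = 92/4 = 23, a_3 = floor((24 + 23)/23) = 2.
  m_4 = 23*2 - 23 = 23, d_4 = (621 - 23^2)/23 = 92/23 = 4, a_4 = floor((24 + 23)/4) = 11.
  m_5 = 4*11 - 23 = 21, d_5 = (621 - 21^2)/4 = 180/4 = 45, a_5 = floor((24 + 21)/45) = 1.
  m_6 = 45*1 - 21 = 24, d_6 = (621 - 24^2)/45 = 45/45 = 1, a_6 = floor((24 + 24)/1) = 48.
  m_7 = 1*48 - 24 = 24, d_7 = (621 - 24^2)/1 = 45/1 = 45: (m_7, d_7) = (m_1, d_1) = (24, 45), so from here the quotients repeat a_1, ..., a_6; the period length is 6.
Hence the expansion of sqrt(621) is a_0 = 24 followed by the repeating block 1, 11, 2, 11, 1, 48 (period 6).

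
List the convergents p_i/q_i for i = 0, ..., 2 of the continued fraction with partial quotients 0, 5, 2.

Using the convergent recurrence p_i = a_i*p_{i-1} + p_{i-2}, q_i = a_i*q_{i-1} + q_{i-2} with p_{-2}=0, p_{-1}=1, q_{-2}=1, q_{-1}=0:
  i=0: a_0=0, p_0 = 0*1 + 0 = 0, q_0 = 0*0 + 1 = 1.
  i=1: a_1=5, p_1 = 5*0 + 1 = 1, q_1 = 5*1 + 0 = 5.
  i=2: a_2=2, p_2 = 2*1 + 0 = 2, q_2 = 2*5 + 1 = 11.

0/1, 1/5, 2/11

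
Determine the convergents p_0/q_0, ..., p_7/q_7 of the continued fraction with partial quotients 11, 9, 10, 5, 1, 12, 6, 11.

11/1, 100/9, 1011/91, 5155/464, 6166/555, 79147/7124, 481048/43299, 5370675/483413

Using the convergent recurrence p_i = a_i*p_{i-1} + p_{i-2}, q_i = a_i*q_{i-1} + q_{i-2} with p_{-2}=0, p_{-1}=1, q_{-2}=1, q_{-1}=0:
  i=0: a_0=11, p_0 = 11*1 + 0 = 11, q_0 = 11*0 + 1 = 1.
  i=1: a_1=9, p_1 = 9*11 + 1 = 100, q_1 = 9*1 + 0 = 9.
  i=2: a_2=10, p_2 = 10*100 + 11 = 1011, q_2 = 10*9 + 1 = 91.
  i=3: a_3=5, p_3 = 5*1011 + 100 = 5155, q_3 = 5*91 + 9 = 464.
  i=4: a_4=1, p_4 = 1*5155 + 1011 = 6166, q_4 = 1*464 + 91 = 555.
  i=5: a_5=12, p_5 = 12*6166 + 5155 = 79147, q_5 = 12*555 + 464 = 7124.
  i=6: a_6=6, p_6 = 6*79147 + 6166 = 481048, q_6 = 6*7124 + 555 = 43299.
  i=7: a_7=11, p_7 = 11*481048 + 79147 = 5370675, q_7 = 11*43299 + 7124 = 483413.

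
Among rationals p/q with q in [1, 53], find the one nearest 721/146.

242/49

Expand x = 721/146 as a continued fraction with the Euclidean algorithm:
  721 = 4*146 + 137, so a_0 = 4.
  146 = 1*137 + 9, so a_1 = 1.
  137 = 15*9 + 2, so a_2 = 15.
  9 = 4*2 + 1, so a_3 = 4.
  2 = 2*1 + 0, so a_4 = 2.
so x = [4; 1, 15, 4, 2].
Convergents (p_i = a_i*p_{i-1} + p_{i-2}, q_i = a_i*q_{i-1} + q_{i-2} with p_{-2}=0, p_{-1}=1, q_{-2}=1, q_{-1}=0), until the denominator exceeds 53:
  i=0: a_0=4, p_0 = 4*1 + 0 = 4, q_0 = 4*0 + 1 = 1.
  i=1: a_1=1, p_1 = 1*4 + 1 = 5, q_1 = 1*1 + 0 = 1.
  i=2: a_2=15, p_2 = 15*5 + 4 = 79, q_2 = 15*1 + 1 = 16.
  i=3: a_3=4, p_3 = 4*79 + 5 = 321, q_3 = 4*16 + 1 = 65.
q_3 = 65 > 53, so the last convergent with denominator <= 53 is p_2/q_2 = 79/16.
The closest fraction with denominator <= 53 is either p_2/q_2 or the intermediate fraction (k*p_2 + p_1)/(k*q_2 + q_1) with the largest k >= 1 whose denominator stays <= 53; these approach x as k grows, and every other convergent or intermediate fraction in range is farther away.
Largest k: floor((53 - q_1)/q_2) = floor((53 - 1)/16) = 3.
That gives (3*79 + 5)/(3*16 + 1) = 242/49.
Compare the errors: |x - 79/16| = |721*16 - 79*146|/(146*16) = 2/2336, and |x - 242/49| = |721*49 - 242*146|/(146*49) = 3/7154.
Cross-multiplying, 3*2336 = 7008 < 14308 = 2*7154, so 3/7154 is smaller: the intermediate fraction 242/49 is closer to x than 79/16.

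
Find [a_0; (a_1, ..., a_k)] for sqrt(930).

Write x_i = (sqrt(930) + m_i)/d_i with (m_0, d_0) = (0, 1). a_0 = floor(sqrt(930)) = 30, since 30^2 = 900 <= 930 < 961 = 31^2.
Iterate m_{i+1} = d_i*a_i - m_i, d_{i+1} = (930 - m_{i+1}^2)/d_i, a_{i+1} = floor((a_0 + m_{i+1})/d_{i+1}):
  m_1 = 1*30 - 0 = 30, d_1 = (930 - 30^2)/1 = 30/1 = 30, a_1 = floor((30 + 30)/30) = 2.
  m_2 = 30*2 - 30 = 30, d_2 = (930 - 30^2)/30 = 30/30 = 1, a_2 = floor((30 + 30)/1) = 60.
  m_3 = 1*60 - 30 = 30, d_3 = (930 - 30^2)/1 = 30/1 = 30: (m_3, d_3) = (m_1, d_1) = (30, 30), so from here the quotients repeat a_1, a_2; the period length is 2.
Hence the expansion of sqrt(930) is a_0 = 30 followed by the repeating block 2, 60 (period 2).

[30; (2, 60)]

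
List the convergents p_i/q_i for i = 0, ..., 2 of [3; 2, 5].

3/1, 7/2, 38/11

Using the convergent recurrence p_i = a_i*p_{i-1} + p_{i-2}, q_i = a_i*q_{i-1} + q_{i-2} with p_{-2}=0, p_{-1}=1, q_{-2}=1, q_{-1}=0:
  i=0: a_0=3, p_0 = 3*1 + 0 = 3, q_0 = 3*0 + 1 = 1.
  i=1: a_1=2, p_1 = 2*3 + 1 = 7, q_1 = 2*1 + 0 = 2.
  i=2: a_2=5, p_2 = 5*7 + 3 = 38, q_2 = 5*2 + 1 = 11.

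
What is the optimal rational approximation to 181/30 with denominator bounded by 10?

6/1

Expand x = 181/30 as a continued fraction with the Euclidean algorithm:
  181 = 6*30 + 1, so a_0 = 6.
  30 = 30*1 + 0, so a_1 = 30.
so x = [6; 30].
Convergents (p_i = a_i*p_{i-1} + p_{i-2}, q_i = a_i*q_{i-1} + q_{i-2} with p_{-2}=0, p_{-1}=1, q_{-2}=1, q_{-1}=0), until the denominator exceeds 10:
  i=0: a_0=6, p_0 = 6*1 + 0 = 6, q_0 = 6*0 + 1 = 1.
  i=1: a_1=30, p_1 = 30*6 + 1 = 181, q_1 = 30*1 + 0 = 30.
q_1 = 30 > 10, so the last convergent with denominator <= 10 is p_0/q_0 = 6/1.
The closest fraction with denominator <= 10 is either p_0/q_0 or the intermediate fraction (k*p_0 + p_{-1})/(k*q_0 + q_{-1}) with the largest k >= 1 whose denominator stays <= 10; these approach x as k grows, and every other convergent or intermediate fraction in range is farther away.
Largest k: floor((10 - q_{-1})/q_0) = floor((10 - 0)/1) = 10 (using the seeds p_{-1} = 1, q_{-1} = 0).
That gives (10*6 + 1)/(10*1 + 0) = 61/10.
Compare the errors: |x - 6/1| = |181*1 - 6*30|/(30*1) = 1/30, and |x - 61/10| = |181*10 - 61*30|/(30*10) = 20/300.
Cross-multiplying, 1*300 = 300 < 600 = 20*30, so 1/30 is smaller: the convergent 6/1 is closer to x than 61/10.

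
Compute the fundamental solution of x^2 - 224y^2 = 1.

(x, y) = (15, 1)

First expand sqrt(224) as a continued fraction. With x_i = (sqrt(224) + m_i)/d_i and (m_0, d_0) = (0, 1): a_0 = floor(sqrt(224)) = 14, since 14^2 = 196 <= 224 < 225 = 15^2.
Iterate m_{i+1} = d_i*a_i - m_i, d_{i+1} = (224 - m_{i+1}^2)/d_i, a_{i+1} = floor((a_0 + m_{i+1})/d_{i+1}):
  m_1 = 1*14 - 0 = 14, d_1 = (224 - 14^2)/1 = 28/1 = 28, a_1 = floor((14 + 14)/28) = 1.
  m_2 = 28*1 - 14 = 14, d_2 = (224 - 14^2)/28 = 28/28 = 1, a_2 = floor((14 + 14)/1) = 28.
  m_3 = 1*28 - 14 = 14, d_3 = (224 - 14^2)/1 = 28/1 = 28: (m_3, d_3) = (m_1, d_1) = (14, 28), so from here the quotients repeat a_1, a_2; the period length is 2.
So sqrt(224) = [14; (1, 28)] with period length k = 2.
k is even, so the fundamental solution of x^2 - 224y^2 = 1 is (p_{k-1}, q_{k-1}) = (p_1, q_1); compute convergents through index 1.
Convergents (p_i = a_i*p_{i-1} + p_{i-2}, q_i = a_i*q_{i-1} + q_{i-2} with p_{-2}=0, p_{-1}=1, q_{-2}=1, q_{-1}=0):
  i=0: a_0=14, p_0 = 14*1 + 0 = 14, q_0 = 14*0 + 1 = 1.
  i=1: a_1=1, p_1 = 1*14 + 1 = 15, q_1 = 1*1 + 0 = 1.
Check: 15^2 - 224*1^2 = 225 - 224 = 1, so (x, y) = (15, 1) solves the equation, and by the theorem it is the least positive solution.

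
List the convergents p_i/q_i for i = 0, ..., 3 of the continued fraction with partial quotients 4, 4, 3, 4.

4/1, 17/4, 55/13, 237/56

Using the convergent recurrence p_i = a_i*p_{i-1} + p_{i-2}, q_i = a_i*q_{i-1} + q_{i-2} with p_{-2}=0, p_{-1}=1, q_{-2}=1, q_{-1}=0:
  i=0: a_0=4, p_0 = 4*1 + 0 = 4, q_0 = 4*0 + 1 = 1.
  i=1: a_1=4, p_1 = 4*4 + 1 = 17, q_1 = 4*1 + 0 = 4.
  i=2: a_2=3, p_2 = 3*17 + 4 = 55, q_2 = 3*4 + 1 = 13.
  i=3: a_3=4, p_3 = 4*55 + 17 = 237, q_3 = 4*13 + 4 = 56.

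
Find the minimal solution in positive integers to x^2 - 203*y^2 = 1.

First expand sqrt(203) as a continued fraction. With x_i = (sqrt(203) + m_i)/d_i and (m_0, d_0) = (0, 1): a_0 = floor(sqrt(203)) = 14, since 14^2 = 196 <= 203 < 225 = 15^2.
Iterate m_{i+1} = d_i*a_i - m_i, d_{i+1} = (203 - m_{i+1}^2)/d_i, a_{i+1} = floor((a_0 + m_{i+1})/d_{i+1}):
  m_1 = 1*14 - 0 = 14, d_1 = (203 - 14^2)/1 = 7/1 = 7, a_1 = floor((14 + 14)/7) = 4.
  m_2 = 7*4 - 14 = 14, d_2 = (203 - 14^2)/7 = 7/7 = 1, a_2 = floor((14 + 14)/1) = 28.
  m_3 = 1*28 - 14 = 14, d_3 = (203 - 14^2)/1 = 7/1 = 7: (m_3, d_3) = (m_1, d_1) = (14, 7), so from here the quotients repeat a_1, a_2; the period length is 2.
So sqrt(203) = [14; (4, 28)] with period length k = 2.
k is even, so the fundamental solution of x^2 - 203y^2 = 1 is (p_{k-1}, q_{k-1}) = (p_1, q_1); compute convergents through index 1.
Convergents (p_i = a_i*p_{i-1} + p_{i-2}, q_i = a_i*q_{i-1} + q_{i-2} with p_{-2}=0, p_{-1}=1, q_{-2}=1, q_{-1}=0):
  i=0: a_0=14, p_0 = 14*1 + 0 = 14, q_0 = 14*0 + 1 = 1.
  i=1: a_1=4, p_1 = 4*14 + 1 = 57, q_1 = 4*1 + 0 = 4.
Check: 57^2 - 203*4^2 = 3249 - 3248 = 1, so (x, y) = (57, 4) solves the equation, and by the theorem it is the least positive solution.

(x, y) = (57, 4)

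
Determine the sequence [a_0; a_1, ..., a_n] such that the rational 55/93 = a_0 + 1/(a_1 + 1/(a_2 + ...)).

Run the Euclidean algorithm on 55 and 93; the successive quotients are the partial quotients a_0, a_1, ... (each step inverts the fractional part left over by the previous one):
  55 = 0*93 + 55, so a_0 = 0.
  93 = 1*55 + 38, so a_1 = 1.
  55 = 1*38 + 17, so a_2 = 1.
  38 = 2*17 + 4, so a_3 = 2.
  17 = 4*4 + 1, so a_4 = 4.
  4 = 4*1 + 0, so a_5 = 4.
The remainder reaches 0 after 6 divisions, so the expansion has 6 partial quotients, read off in order.

[0; 1, 1, 2, 4, 4]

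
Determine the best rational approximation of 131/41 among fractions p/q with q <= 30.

Expand x = 131/41 as a continued fraction with the Euclidean algorithm:
  131 = 3*41 + 8, so a_0 = 3.
  41 = 5*8 + 1, so a_1 = 5.
  8 = 8*1 + 0, so a_2 = 8.
so x = [3; 5, 8].
Convergents (p_i = a_i*p_{i-1} + p_{i-2}, q_i = a_i*q_{i-1} + q_{i-2} with p_{-2}=0, p_{-1}=1, q_{-2}=1, q_{-1}=0), until the denominator exceeds 30:
  i=0: a_0=3, p_0 = 3*1 + 0 = 3, q_0 = 3*0 + 1 = 1.
  i=1: a_1=5, p_1 = 5*3 + 1 = 16, q_1 = 5*1 + 0 = 5.
  i=2: a_2=8, p_2 = 8*16 + 3 = 131, q_2 = 8*5 + 1 = 41.
q_2 = 41 > 30, so the last convergent with denominator <= 30 is p_1/q_1 = 16/5.
The closest fraction with denominator <= 30 is either p_1/q_1 or the intermediate fraction (k*p_1 + p_0)/(k*q_1 + q_0) with the largest k >= 1 whose denominator stays <= 30; these approach x as k grows, and every other convergent or intermediate fraction in range is farther away.
Largest k: floor((30 - q_0)/q_1) = floor((30 - 1)/5) = 5.
That gives (5*16 + 3)/(5*5 + 1) = 83/26.
Compare the errors: |x - 16/5| = |131*5 - 16*41|/(41*5) = 1/205, and |x - 83/26| = |131*26 - 83*41|/(41*26) = 3/1066.
Cross-multiplying, 3*205 = 615 < 1066 = 1*1066, so 3/1066 is smaller: the intermediate fraction 83/26 is closer to x than 16/5.

83/26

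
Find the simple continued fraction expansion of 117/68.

Run the Euclidean algorithm on 117 and 68; the successive quotients are the partial quotients a_0, a_1, ... (each step inverts the fractional part left over by the previous one):
  117 = 1*68 + 49, so a_0 = 1.
  68 = 1*49 + 19, so a_1 = 1.
  49 = 2*19 + 11, so a_2 = 2.
  19 = 1*11 + 8, so a_3 = 1.
  11 = 1*8 + 3, so a_4 = 1.
  8 = 2*3 + 2, so a_5 = 2.
  3 = 1*2 + 1, so a_6 = 1.
  2 = 2*1 + 0, so a_7 = 2.
The remainder reaches 0 after 8 divisions, so the expansion has 8 partial quotients, read off in order.

[1; 1, 2, 1, 1, 2, 1, 2]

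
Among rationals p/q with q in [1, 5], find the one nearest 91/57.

Expand x = 91/57 as a continued fraction with the Euclidean algorithm:
  91 = 1*57 + 34, so a_0 = 1.
  57 = 1*34 + 23, so a_1 = 1.
  34 = 1*23 + 11, so a_2 = 1.
  23 = 2*11 + 1, so a_3 = 2.
  11 = 11*1 + 0, so a_4 = 11.
so x = [1; 1, 1, 2, 11].
Convergents (p_i = a_i*p_{i-1} + p_{i-2}, q_i = a_i*q_{i-1} + q_{i-2} with p_{-2}=0, p_{-1}=1, q_{-2}=1, q_{-1}=0), until the denominator exceeds 5:
  i=0: a_0=1, p_0 = 1*1 + 0 = 1, q_0 = 1*0 + 1 = 1.
  i=1: a_1=1, p_1 = 1*1 + 1 = 2, q_1 = 1*1 + 0 = 1.
  i=2: a_2=1, p_2 = 1*2 + 1 = 3, q_2 = 1*1 + 1 = 2.
  i=3: a_3=2, p_3 = 2*3 + 2 = 8, q_3 = 2*2 + 1 = 5.
  i=4: a_4=11, p_4 = 11*8 + 3 = 91, q_4 = 11*5 + 2 = 57.
q_4 = 57 > 5, so the last convergent with denominator <= 5 is p_3/q_3 = 8/5.
The closest fraction with denominator <= 5 is either p_3/q_3 or the intermediate fraction (k*p_3 + p_2)/(k*q_3 + q_2) with the largest k >= 1 whose denominator stays <= 5; these approach x as k grows, and every other convergent or intermediate fraction in range is farther away.
Largest k: floor((5 - q_2)/q_3) = floor((5 - 2)/5) = 0.
Since k = 0, no intermediate fraction beyond p_3/q_3 has denominator <= 5, so the convergent 8/5 is the closest (its error is |91*5 - 8*57|/(57*5) = 1/285).

8/5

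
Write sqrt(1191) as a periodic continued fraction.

[34; (1, 1, 22, 1, 1, 68)]

Write x_i = (sqrt(1191) + m_i)/d_i with (m_0, d_0) = (0, 1). a_0 = floor(sqrt(1191)) = 34, since 34^2 = 1156 <= 1191 < 1225 = 35^2.
Iterate m_{i+1} = d_i*a_i - m_i, d_{i+1} = (1191 - m_{i+1}^2)/d_i, a_{i+1} = floor((a_0 + m_{i+1})/d_{i+1}):
  m_1 = 1*34 - 0 = 34, d_1 = (1191 - 34^2)/1 = 35/1 = 35, a_1 = floor((34 + 34)/35) = 1.
  m_2 = 35*1 - 34 = 1, d_2 = (1191 - 1^2)/35 = 1190/35 = 34, a_2 = floor((34 + 1)/34) = 1.
  m_3 = 34*1 - 1 = 33, d_3 = (1191 - 33^2)/34 = 102/34 = 3, a_3 = floor((34 + 33)/3) = 22.
  m_4 = 3*22 - 33 = 33, d_4 = (1191 - 33^2)/3 = 102/3 = 34, a_4 = floor((34 + 33)/34) = 1.
  m_5 = 34*1 - 33 = 1, d_5 = (1191 - 1^2)/34 = 1190/34 = 35, a_5 = floor((34 + 1)/35) = 1.
  m_6 = 35*1 - 1 = 34, d_6 = (1191 - 34^2)/35 = 35/35 = 1, a_6 = floor((34 + 34)/1) = 68.
  m_7 = 1*68 - 34 = 34, d_7 = (1191 - 34^2)/1 = 35/1 = 35: (m_7, d_7) = (m_1, d_1) = (34, 35), so from here the quotients repeat a_1, ..., a_6; the period length is 6.
Hence the expansion of sqrt(1191) is a_0 = 34 followed by the repeating block 1, 1, 22, 1, 1, 68 (period 6).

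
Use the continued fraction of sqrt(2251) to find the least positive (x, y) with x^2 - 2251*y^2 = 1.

First expand sqrt(2251) as a continued fraction. With x_i = (sqrt(2251) + m_i)/d_i and (m_0, d_0) = (0, 1): a_0 = floor(sqrt(2251)) = 47, since 47^2 = 2209 <= 2251 < 2304 = 48^2.
Iterate m_{i+1} = d_i*a_i - m_i, d_{i+1} = (2251 - m_{i+1}^2)/d_i, a_{i+1} = floor((a_0 + m_{i+1})/d_{i+1}):
  m_1 = 1*47 - 0 = 47, d_1 = (2251 - 47^2)/1 = 42/1 = 42, a_1 = floor((47 + 47)/42) = 2.
  m_2 = 42*2 - 47 = 37, d_2 = (2251 - 37^2)/42 = 882/42 = 21, a_2 = floor((47 + 37)/21) = 4.
  m_3 = 21*4 - 37 = 47, d_3 = (2251 - 47^2)/21 = 42/21 = 2, a_3 = floor((47 + 47)/2) = 47.
  m_4 = 2*47 - 47 = 47, d_4 = (2251 - 47^2)/2 = 42/2 = 21, a_4 = floor((47 + 47)/21) = 4.
  m_5 = 21*4 - 47 = 37, d_5 = (2251 - 37^2)/21 = 882/21 = 42, a_5 = floor((47 + 37)/42) = 2.
  m_6 = 42*2 - 37 = 47, d_6 = (2251 - 47^2)/42 = 42/42 = 1, a_6 = floor((47 + 47)/1) = 94.
  m_7 = 1*94 - 47 = 47, d_7 = (2251 - 47^2)/1 = 42/1 = 42: (m_7, d_7) = (m_1, d_1) = (47, 42), so from here the quotients repeat a_1, ..., a_6; the period length is 6.
So sqrt(2251) = [47; (2, 4, 47, 4, 2, 94)] with period length k = 6.
k is even, so the fundamental solution of x^2 - 2251y^2 = 1 is (p_{k-1}, q_{k-1}) = (p_5, q_5); compute convergents through index 5.
Convergents (p_i = a_i*p_{i-1} + p_{i-2}, q_i = a_i*q_{i-1} + q_{i-2} with p_{-2}=0, p_{-1}=1, q_{-2}=1, q_{-1}=0):
  i=0: a_0=47, p_0 = 47*1 + 0 = 47, q_0 = 47*0 + 1 = 1.
  i=1: a_1=2, p_1 = 2*47 + 1 = 95, q_1 = 2*1 + 0 = 2.
  i=2: a_2=4, p_2 = 4*95 + 47 = 427, q_2 = 4*2 + 1 = 9.
  i=3: a_3=47, p_3 = 47*427 + 95 = 20164, q_3 = 47*9 + 2 = 425.
  i=4: a_4=4, p_4 = 4*20164 + 427 = 81083, q_4 = 4*425 + 9 = 1709.
  i=5: a_5=2, p_5 = 2*81083 + 20164 = 182330, q_5 = 2*1709 + 425 = 3843.
Check: 182330^2 - 2251*3843^2 = 33244228900 - 33244228899 = 1, so (x, y) = (182330, 3843) solves the equation, and by the theorem it is the least positive solution.

(x, y) = (182330, 3843)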